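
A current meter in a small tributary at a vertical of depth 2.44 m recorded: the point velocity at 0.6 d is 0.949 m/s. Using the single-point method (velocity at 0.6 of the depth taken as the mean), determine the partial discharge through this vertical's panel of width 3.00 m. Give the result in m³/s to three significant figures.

6.95 m³/s

v̄ = v₀.₆ = 0.949 m/s
q = v̄ × d × w = 0.9490 × 2.44 × 3.00 = 6.947 m³/s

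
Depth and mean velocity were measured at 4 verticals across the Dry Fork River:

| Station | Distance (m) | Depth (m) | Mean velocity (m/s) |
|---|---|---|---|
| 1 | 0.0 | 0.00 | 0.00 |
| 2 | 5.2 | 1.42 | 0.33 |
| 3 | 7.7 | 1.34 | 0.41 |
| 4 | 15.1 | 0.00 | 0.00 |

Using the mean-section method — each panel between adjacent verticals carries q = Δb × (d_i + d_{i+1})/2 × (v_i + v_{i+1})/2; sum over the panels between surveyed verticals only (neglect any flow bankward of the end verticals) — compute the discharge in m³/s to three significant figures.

Panel 1-2: Δb = 5.2 m, d̄ = (0.00+1.42)/2 = 0.71, v̄ = (0.00+0.33)/2 = 0.165 → q = 5.2×0.71×0.165 = 0.6092 m³/s
Panel 2-3: Δb = 2.5 m, d̄ = (1.42+1.34)/2 = 1.38, v̄ = (0.33+0.41)/2 = 0.37 → q = 2.5×1.38×0.37 = 1.277 m³/s
Panel 3-4: Δb = 7.4 m, d̄ = (1.34+0.00)/2 = 0.67, v̄ = (0.41+0.00)/2 = 0.205 → q = 7.4×0.67×0.205 = 1.016 m³/s
Q = Σ q = 2.902 m³/s

2.90 m³/s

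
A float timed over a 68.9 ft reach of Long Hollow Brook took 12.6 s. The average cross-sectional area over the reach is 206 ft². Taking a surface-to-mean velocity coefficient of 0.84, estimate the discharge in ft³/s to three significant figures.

946 ft³/s

v_surface = L / t̄ = 68.9 / 12.6 = 5.468 ft/s
v_mean = 0.84 × 5.468 = 4.593 ft/s
Q = A × v_mean = 206 × 4.593 = 946.2 ft³/s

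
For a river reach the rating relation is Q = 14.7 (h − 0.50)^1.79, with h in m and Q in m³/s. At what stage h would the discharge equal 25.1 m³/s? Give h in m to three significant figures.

1.85 m

h − h₀ = (Q/C)^(1/b) = (25.1/14.7)^(1/1.79) = 1.348 m
h = 0.50 + 1.348 = 1.848 m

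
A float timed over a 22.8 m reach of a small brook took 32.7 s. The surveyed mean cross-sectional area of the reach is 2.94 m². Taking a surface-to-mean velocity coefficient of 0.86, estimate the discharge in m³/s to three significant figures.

v_surface = L / t̄ = 22.8 / 32.7 = 0.6972 m/s
v_mean = 0.86 × 0.6972 = 0.5996 m/s
Q = A × v_mean = 2.94 × 0.5996 = 1.763 m³/s

1.76 m³/s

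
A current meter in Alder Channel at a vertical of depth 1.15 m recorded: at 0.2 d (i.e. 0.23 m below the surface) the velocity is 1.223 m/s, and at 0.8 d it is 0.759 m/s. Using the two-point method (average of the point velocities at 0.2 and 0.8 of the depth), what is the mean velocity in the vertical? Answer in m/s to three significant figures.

0.991 m/s

v̄ = (1.223 + 0.759) / 2 = 0.9910 m/s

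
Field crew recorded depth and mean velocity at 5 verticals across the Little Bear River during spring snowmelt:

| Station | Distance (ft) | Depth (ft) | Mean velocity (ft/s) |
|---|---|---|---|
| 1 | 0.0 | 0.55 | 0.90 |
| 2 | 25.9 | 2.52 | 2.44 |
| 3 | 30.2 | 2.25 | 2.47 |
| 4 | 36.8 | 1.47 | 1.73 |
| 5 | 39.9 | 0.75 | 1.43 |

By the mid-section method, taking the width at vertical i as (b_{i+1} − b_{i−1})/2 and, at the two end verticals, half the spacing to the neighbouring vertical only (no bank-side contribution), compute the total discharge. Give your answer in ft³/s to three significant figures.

w_1 = (25.9 − 0.0)/2 = 12.95 ft; q_1 = 0.90 × 0.55 × 12.95 = 6.410 ft³/s
w_2 = (30.2 − 0.0)/2 = 15.1 ft; q_2 = 2.44 × 2.52 × 15.1 = 92.85 ft³/s
w_3 = (36.8 − 25.9)/2 = 5.45 ft; q_3 = 2.47 × 2.25 × 5.45 = 30.29 ft³/s
w_4 = (39.9 − 30.2)/2 = 4.85 ft; q_4 = 1.73 × 1.47 × 4.85 = 12.33 ft³/s
w_5 = (39.9 − 36.8)/2 = 1.55 ft; q_5 = 1.43 × 0.75 × 1.55 = 1.662 ft³/s
Q = Σ qᵢ = 143.5 ft³/s

144 ft³/s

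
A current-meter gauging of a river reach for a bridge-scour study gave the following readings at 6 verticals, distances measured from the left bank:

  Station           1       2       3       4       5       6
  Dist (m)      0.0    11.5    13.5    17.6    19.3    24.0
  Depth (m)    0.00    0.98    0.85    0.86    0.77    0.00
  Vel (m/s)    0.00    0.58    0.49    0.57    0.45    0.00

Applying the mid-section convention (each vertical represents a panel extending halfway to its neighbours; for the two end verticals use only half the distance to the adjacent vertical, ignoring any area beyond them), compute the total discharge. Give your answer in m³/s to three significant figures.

w_2 = (13.5 − 0.0)/2 = 6.75 m; q_2 = 0.58 × 0.98 × 6.75 = 3.837 m³/s
w_3 = (17.6 − 11.5)/2 = 3.05 m; q_3 = 0.49 × 0.85 × 3.05 = 1.270 m³/s
w_4 = (19.3 − 13.5)/2 = 2.9 m; q_4 = 0.57 × 0.86 × 2.9 = 1.422 m³/s
w_5 = (24.0 − 17.6)/2 = 3.2 m; q_5 = 0.45 × 0.77 × 3.2 = 1.109 m³/s
Stations 1, 6 contribute zero (depth or velocity is 0).
Q = Σ qᵢ = 7.637 m³/s

7.64 m³/s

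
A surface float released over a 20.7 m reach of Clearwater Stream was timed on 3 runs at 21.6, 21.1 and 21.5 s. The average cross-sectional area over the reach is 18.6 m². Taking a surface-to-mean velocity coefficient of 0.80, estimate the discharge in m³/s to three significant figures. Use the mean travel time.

14.4 m³/s

t̄ = (21.6 + 21.1 + 21.5) / 3 = 21.4 s
v_surface = L / t̄ = 20.7 / 21.4 = 0.9673 m/s
v_mean = 0.80 × 0.9673 = 0.7738 m/s
Q = A × v_mean = 18.6 × 0.7738 = 14.39 m³/s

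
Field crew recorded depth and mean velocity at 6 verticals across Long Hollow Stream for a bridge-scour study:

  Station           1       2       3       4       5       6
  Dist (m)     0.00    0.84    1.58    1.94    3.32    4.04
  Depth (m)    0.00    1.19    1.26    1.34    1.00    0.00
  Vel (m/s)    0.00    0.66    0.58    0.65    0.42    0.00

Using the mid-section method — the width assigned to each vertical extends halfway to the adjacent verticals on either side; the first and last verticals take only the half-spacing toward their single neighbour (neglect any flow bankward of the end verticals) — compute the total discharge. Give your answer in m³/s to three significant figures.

2.22 m³/s

w_2 = (1.58 − 0.00)/2 = 0.79 m; q_2 = 0.66 × 1.19 × 0.79 = 0.6205 m³/s
w_3 = (1.94 − 0.84)/2 = 0.55 m; q_3 = 0.58 × 1.26 × 0.55 = 0.4019 m³/s
w_4 = (3.32 − 1.58)/2 = 0.87 m; q_4 = 0.65 × 1.34 × 0.87 = 0.7578 m³/s
w_5 = (4.04 − 1.94)/2 = 1.05 m; q_5 = 0.42 × 1.00 × 1.05 = 0.4410 m³/s
Stations 1, 6 contribute zero (depth or velocity is 0).
Q = Σ qᵢ = 2.221 m³/s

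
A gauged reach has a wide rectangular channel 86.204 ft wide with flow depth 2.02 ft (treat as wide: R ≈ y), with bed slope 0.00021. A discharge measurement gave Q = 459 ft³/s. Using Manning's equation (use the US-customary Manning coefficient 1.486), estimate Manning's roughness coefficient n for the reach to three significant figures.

0.0131

A = b·y = 86.204 × 2.02 = 174.1 ft²
Wide channel: R ≈ y = 2.02 ft
n = (1.486/Q)·A·R^(2/3)·S^(1/2) = (1.486/459) × 174.1 × 1.598 × 0.01449 = 0.01305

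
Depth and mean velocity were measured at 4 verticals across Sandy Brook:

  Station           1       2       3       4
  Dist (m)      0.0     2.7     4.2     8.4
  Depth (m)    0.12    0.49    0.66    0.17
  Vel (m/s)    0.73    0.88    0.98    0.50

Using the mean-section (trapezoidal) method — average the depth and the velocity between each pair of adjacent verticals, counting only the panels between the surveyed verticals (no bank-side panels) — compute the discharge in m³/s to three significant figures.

Panel 1-2: Δb = 2.7 m, d̄ = (0.12+0.49)/2 = 0.305, v̄ = (0.73+0.88)/2 = 0.805 → q = 2.7×0.305×0.805 = 0.6629 m³/s
Panel 2-3: Δb = 1.5 m, d̄ = (0.49+0.66)/2 = 0.575, v̄ = (0.88+0.98)/2 = 0.93 → q = 1.5×0.575×0.93 = 0.8021 m³/s
Panel 3-4: Δb = 4.2 m, d̄ = (0.66+0.17)/2 = 0.415, v̄ = (0.98+0.50)/2 = 0.74 → q = 4.2×0.415×0.74 = 1.290 m³/s
Q = Σ q = 2.755 m³/s

2.75 m³/s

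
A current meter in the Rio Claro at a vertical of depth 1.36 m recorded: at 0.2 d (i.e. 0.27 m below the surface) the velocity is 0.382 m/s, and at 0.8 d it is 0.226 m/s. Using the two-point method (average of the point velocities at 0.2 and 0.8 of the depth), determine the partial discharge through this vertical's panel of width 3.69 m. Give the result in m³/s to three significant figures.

1.53 m³/s

v̄ = (0.382 + 0.226) / 2 = 0.3040 m/s
q = v̄ × d × w = 0.3040 × 1.36 × 3.69 = 1.526 m³/s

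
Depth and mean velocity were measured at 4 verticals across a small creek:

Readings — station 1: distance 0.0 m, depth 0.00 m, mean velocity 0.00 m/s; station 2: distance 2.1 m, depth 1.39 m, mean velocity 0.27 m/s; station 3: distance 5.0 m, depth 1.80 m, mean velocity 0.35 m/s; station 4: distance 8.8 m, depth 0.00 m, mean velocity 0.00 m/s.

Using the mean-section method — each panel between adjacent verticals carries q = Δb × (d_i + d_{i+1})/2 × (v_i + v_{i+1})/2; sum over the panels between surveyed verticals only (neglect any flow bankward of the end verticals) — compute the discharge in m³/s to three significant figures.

2.23 m³/s

Panel 1-2: Δb = 2.1 m, d̄ = (0.00+1.39)/2 = 0.695, v̄ = (0.00+0.27)/2 = 0.135 → q = 2.1×0.695×0.135 = 0.1970 m³/s
Panel 2-3: Δb = 2.9 m, d̄ = (1.39+1.80)/2 = 1.595, v̄ = (0.27+0.35)/2 = 0.31 → q = 2.9×1.595×0.31 = 1.434 m³/s
Panel 3-4: Δb = 3.8 m, d̄ = (1.80+0.00)/2 = 0.9, v̄ = (0.35+0.00)/2 = 0.175 → q = 3.8×0.9×0.175 = 0.5985 m³/s
Q = Σ q = 2.229 m³/s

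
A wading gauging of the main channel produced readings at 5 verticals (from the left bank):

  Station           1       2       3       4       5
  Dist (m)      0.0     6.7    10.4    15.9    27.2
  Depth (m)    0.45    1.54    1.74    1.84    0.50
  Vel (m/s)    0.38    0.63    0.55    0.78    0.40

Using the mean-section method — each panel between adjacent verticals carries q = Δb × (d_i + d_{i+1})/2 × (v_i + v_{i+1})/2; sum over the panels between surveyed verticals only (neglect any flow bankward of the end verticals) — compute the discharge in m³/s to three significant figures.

21.3 m³/s

Panel 1-2: Δb = 6.7 m, d̄ = (0.45+1.54)/2 = 0.995, v̄ = (0.38+0.63)/2 = 0.505 → q = 6.7×0.995×0.505 = 3.367 m³/s
Panel 2-3: Δb = 3.7 m, d̄ = (1.54+1.74)/2 = 1.64, v̄ = (0.63+0.55)/2 = 0.59 → q = 3.7×1.64×0.59 = 3.580 m³/s
Panel 3-4: Δb = 5.5 m, d̄ = (1.74+1.84)/2 = 1.79, v̄ = (0.55+0.78)/2 = 0.665 → q = 5.5×1.79×0.665 = 6.547 m³/s
Panel 4-5: Δb = 11.3 m, d̄ = (1.84+0.50)/2 = 1.17, v̄ = (0.78+0.40)/2 = 0.59 → q = 11.3×1.17×0.59 = 7.800 m³/s
Q = Σ q = 21.29 m³/s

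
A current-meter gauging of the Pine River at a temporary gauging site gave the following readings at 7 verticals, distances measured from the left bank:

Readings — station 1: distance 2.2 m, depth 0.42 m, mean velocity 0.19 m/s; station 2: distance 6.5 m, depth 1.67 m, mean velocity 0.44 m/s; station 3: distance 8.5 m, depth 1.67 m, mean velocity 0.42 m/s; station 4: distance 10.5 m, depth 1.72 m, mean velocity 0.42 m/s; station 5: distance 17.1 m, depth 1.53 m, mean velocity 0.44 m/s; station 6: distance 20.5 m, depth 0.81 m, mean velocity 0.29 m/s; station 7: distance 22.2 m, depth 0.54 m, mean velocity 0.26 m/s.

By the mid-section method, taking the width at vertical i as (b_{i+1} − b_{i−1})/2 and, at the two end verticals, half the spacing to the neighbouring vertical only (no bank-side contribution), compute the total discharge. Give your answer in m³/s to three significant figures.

11.1 m³/s

w_1 = (6.5 − 2.2)/2 = 2.15 m; q_1 = 0.19 × 0.42 × 2.15 = 0.1716 m³/s
w_2 = (8.5 − 2.2)/2 = 3.15 m; q_2 = 0.44 × 1.67 × 3.15 = 2.315 m³/s
w_3 = (10.5 − 6.5)/2 = 2 m; q_3 = 0.42 × 1.67 × 2 = 1.403 m³/s
w_4 = (17.1 − 8.5)/2 = 4.3 m; q_4 = 0.42 × 1.72 × 4.3 = 3.106 m³/s
w_5 = (20.5 − 10.5)/2 = 5 m; q_5 = 0.44 × 1.53 × 5 = 3.366 m³/s
w_6 = (22.2 − 17.1)/2 = 2.55 m; q_6 = 0.29 × 0.81 × 2.55 = 0.5990 m³/s
w_7 = (22.2 − 20.5)/2 = 0.85 m; q_7 = 0.26 × 0.54 × 0.85 = 0.1193 m³/s
Q = Σ qᵢ = 11.08 m³/s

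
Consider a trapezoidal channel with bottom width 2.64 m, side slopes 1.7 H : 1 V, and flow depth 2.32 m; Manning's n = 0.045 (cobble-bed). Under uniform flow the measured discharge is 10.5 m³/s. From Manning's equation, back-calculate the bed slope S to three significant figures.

A = (b + z·y)·y = (2.64 + 1.7×2.32)×2.32 = 15.27 m²
P = b + 2y√(1+z²) = 2.64 + 2×2.32×√(1+1.7²) = 11.79 m
R = A/P = 15.27/11.79 = 1.295 m
S = (Q·n / (1·A·R^(2/3)))² = (10.5×0.045 / (1×15.27×1.188))² = 0.0006776

0.000678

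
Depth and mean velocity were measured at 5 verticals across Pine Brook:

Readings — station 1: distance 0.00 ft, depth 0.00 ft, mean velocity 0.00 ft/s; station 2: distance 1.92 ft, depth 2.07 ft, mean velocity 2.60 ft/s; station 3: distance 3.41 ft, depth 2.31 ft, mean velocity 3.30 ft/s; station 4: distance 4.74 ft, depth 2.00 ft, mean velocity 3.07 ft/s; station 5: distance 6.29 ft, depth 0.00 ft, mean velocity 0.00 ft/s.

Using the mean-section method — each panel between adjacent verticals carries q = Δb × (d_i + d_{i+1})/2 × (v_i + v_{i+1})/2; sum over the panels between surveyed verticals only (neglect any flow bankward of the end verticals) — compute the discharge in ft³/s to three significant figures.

Panel 1-2: Δb = 1.92 ft, d̄ = (0.00+2.07)/2 = 1.035, v̄ = (0.00+2.60)/2 = 1.3 → q = 1.92×1.035×1.3 = 2.583 ft³/s
Panel 2-3: Δb = 1.49 ft, d̄ = (2.07+2.31)/2 = 2.19, v̄ = (2.60+3.30)/2 = 2.95 → q = 1.49×2.19×2.95 = 9.626 ft³/s
Panel 3-4: Δb = 1.33 ft, d̄ = (2.31+2.00)/2 = 2.155, v̄ = (3.30+3.07)/2 = 3.185 → q = 1.33×2.155×3.185 = 9.129 ft³/s
Panel 4-5: Δb = 1.55 ft, d̄ = (2.00+0.00)/2 = 1, v̄ = (3.07+0.00)/2 = 1.535 → q = 1.55×1×1.535 = 2.379 ft³/s
Q = Σ q = 23.72 ft³/s

23.7 ft³/s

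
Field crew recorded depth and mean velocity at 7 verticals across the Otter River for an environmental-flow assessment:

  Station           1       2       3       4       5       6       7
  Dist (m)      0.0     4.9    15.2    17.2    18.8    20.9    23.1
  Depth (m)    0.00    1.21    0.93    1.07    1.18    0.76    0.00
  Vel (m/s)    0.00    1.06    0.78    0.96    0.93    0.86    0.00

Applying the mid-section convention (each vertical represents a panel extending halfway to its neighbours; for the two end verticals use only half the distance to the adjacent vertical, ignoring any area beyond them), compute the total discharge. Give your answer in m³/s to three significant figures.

w_2 = (15.2 − 0.0)/2 = 7.6 m; q_2 = 1.06 × 1.21 × 7.6 = 9.748 m³/s
w_3 = (17.2 − 4.9)/2 = 6.15 m; q_3 = 0.78 × 0.93 × 6.15 = 4.461 m³/s
w_4 = (18.8 − 15.2)/2 = 1.8 m; q_4 = 0.96 × 1.07 × 1.8 = 1.849 m³/s
w_5 = (20.9 − 17.2)/2 = 1.85 m; q_5 = 0.93 × 1.18 × 1.85 = 2.030 m³/s
w_6 = (23.1 − 18.8)/2 = 2.15 m; q_6 = 0.86 × 0.76 × 2.15 = 1.405 m³/s
Stations 1, 7 contribute zero (depth or velocity is 0).
Q = Σ qᵢ = 19.49 m³/s

19.5 m³/s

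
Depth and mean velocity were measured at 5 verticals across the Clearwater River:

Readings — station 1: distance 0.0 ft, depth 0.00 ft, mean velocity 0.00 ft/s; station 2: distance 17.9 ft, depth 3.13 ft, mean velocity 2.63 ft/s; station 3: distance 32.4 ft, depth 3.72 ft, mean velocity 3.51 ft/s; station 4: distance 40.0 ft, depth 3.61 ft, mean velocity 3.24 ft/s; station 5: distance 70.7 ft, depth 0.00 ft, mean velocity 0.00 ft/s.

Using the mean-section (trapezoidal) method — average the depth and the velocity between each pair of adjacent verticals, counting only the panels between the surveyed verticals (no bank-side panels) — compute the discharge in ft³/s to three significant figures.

Panel 1-2: Δb = 17.9 ft, d̄ = (0.00+3.13)/2 = 1.565, v̄ = (0.00+2.63)/2 = 1.315 → q = 17.9×1.565×1.315 = 36.84 ft³/s
Panel 2-3: Δb = 14.5 ft, d̄ = (3.13+3.72)/2 = 3.425, v̄ = (2.63+3.51)/2 = 3.07 → q = 14.5×3.425×3.07 = 152.5 ft³/s
Panel 3-4: Δb = 7.6 ft, d̄ = (3.72+3.61)/2 = 3.665, v̄ = (3.51+3.24)/2 = 3.375 → q = 7.6×3.665×3.375 = 94.01 ft³/s
Panel 4-5: Δb = 30.7 ft, d̄ = (3.61+0.00)/2 = 1.805, v̄ = (3.24+0.00)/2 = 1.62 → q = 30.7×1.805×1.62 = 89.77 ft³/s
Q = Σ q = 373.1 ft³/s

373 ft³/s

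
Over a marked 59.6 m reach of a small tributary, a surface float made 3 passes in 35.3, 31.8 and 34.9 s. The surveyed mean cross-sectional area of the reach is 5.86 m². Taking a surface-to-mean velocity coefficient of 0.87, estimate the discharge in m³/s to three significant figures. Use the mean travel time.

8.94 m³/s

t̄ = (35.3 + 31.8 + 34.9) / 3 = 34 s
v_surface = L / t̄ = 59.6 / 34 = 1.753 m/s
v_mean = 0.87 × 1.753 = 1.525 m/s
Q = A × v_mean = 5.86 × 1.525 = 8.937 m³/s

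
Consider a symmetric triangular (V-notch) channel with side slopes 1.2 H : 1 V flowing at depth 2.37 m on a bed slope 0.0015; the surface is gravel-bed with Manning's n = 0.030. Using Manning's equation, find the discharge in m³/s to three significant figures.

8.17 m³/s

A = z·y² = 1.2×2.37² = 6.740 m²
P = 2y√(1+z²) = 2×2.37×√(1+1.2²) = 7.404 m
R = A/P = 6.740/7.404 = 0.9103 m
Q = (1/n)·A·R^(2/3)·S^(1/2) = (1/0.030) × 6.740 × 0.9103^(2/3) × 0.0015^(1/2) = 8.173 m³/s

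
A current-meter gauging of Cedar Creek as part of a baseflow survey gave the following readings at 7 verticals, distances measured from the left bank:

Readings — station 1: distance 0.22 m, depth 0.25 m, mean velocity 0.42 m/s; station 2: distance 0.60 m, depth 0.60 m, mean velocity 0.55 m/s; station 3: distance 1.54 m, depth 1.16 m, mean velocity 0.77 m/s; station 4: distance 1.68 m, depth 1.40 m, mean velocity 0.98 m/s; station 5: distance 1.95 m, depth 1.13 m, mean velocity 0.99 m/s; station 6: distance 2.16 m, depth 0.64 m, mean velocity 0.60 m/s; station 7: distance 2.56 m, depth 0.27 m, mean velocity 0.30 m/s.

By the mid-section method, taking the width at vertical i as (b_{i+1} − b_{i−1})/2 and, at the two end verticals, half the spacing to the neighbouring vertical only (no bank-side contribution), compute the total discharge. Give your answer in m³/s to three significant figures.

w_1 = (0.60 − 0.22)/2 = 0.19 m; q_1 = 0.42 × 0.25 × 0.19 = 0.01995 m³/s
w_2 = (1.54 − 0.22)/2 = 0.66 m; q_2 = 0.55 × 0.60 × 0.66 = 0.2178 m³/s
w_3 = (1.68 − 0.60)/2 = 0.54 m; q_3 = 0.77 × 1.16 × 0.54 = 0.4823 m³/s
w_4 = (1.95 − 1.54)/2 = 0.205 m; q_4 = 0.98 × 1.40 × 0.205 = 0.2813 m³/s
w_5 = (2.16 − 1.68)/2 = 0.24 m; q_5 = 0.99 × 1.13 × 0.24 = 0.2685 m³/s
w_6 = (2.56 − 1.95)/2 = 0.305 m; q_6 = 0.60 × 0.64 × 0.305 = 0.1171 m³/s
w_7 = (2.56 − 2.16)/2 = 0.2 m; q_7 = 0.30 × 0.27 × 0.2 = 0.01620 m³/s
Q = Σ qᵢ = 1.403 m³/s

1.40 m³/s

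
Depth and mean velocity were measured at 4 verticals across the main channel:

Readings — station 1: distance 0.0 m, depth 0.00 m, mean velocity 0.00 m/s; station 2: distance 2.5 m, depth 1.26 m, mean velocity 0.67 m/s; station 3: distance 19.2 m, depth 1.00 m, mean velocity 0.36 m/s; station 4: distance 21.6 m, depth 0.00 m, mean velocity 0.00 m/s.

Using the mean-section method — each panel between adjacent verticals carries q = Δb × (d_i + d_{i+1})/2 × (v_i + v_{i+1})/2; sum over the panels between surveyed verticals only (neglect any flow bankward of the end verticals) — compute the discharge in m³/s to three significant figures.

Panel 1-2: Δb = 2.5 m, d̄ = (0.00+1.26)/2 = 0.63, v̄ = (0.00+0.67)/2 = 0.335 → q = 2.5×0.63×0.335 = 0.5276 m³/s
Panel 2-3: Δb = 16.7 m, d̄ = (1.26+1.00)/2 = 1.13, v̄ = (0.67+0.36)/2 = 0.515 → q = 16.7×1.13×0.515 = 9.719 m³/s
Panel 3-4: Δb = 2.4 m, d̄ = (1.00+0.00)/2 = 0.5, v̄ = (0.36+0.00)/2 = 0.18 → q = 2.4×0.5×0.18 = 0.2160 m³/s
Q = Σ q = 10.46 m³/s

10.5 m³/s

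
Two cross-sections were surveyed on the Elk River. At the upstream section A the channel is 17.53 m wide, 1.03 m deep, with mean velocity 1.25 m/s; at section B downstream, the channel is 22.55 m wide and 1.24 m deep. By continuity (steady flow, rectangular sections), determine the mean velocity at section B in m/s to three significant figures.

0.807 m/s

Q = A₁V₁ = (17.53×1.03) × 1.25 = 22.57 m³/s
A₂ = 22.55 × 1.24 = 27.96 m²
V₂ = Q/A₂ = 22.57/27.96 = 0.8072 m/s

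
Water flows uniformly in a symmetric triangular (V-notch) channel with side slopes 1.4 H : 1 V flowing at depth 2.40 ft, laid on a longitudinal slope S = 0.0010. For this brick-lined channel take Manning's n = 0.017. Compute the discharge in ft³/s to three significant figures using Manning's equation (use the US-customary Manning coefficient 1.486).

21.9 ft³/s

A = z·y² = 1.4×2.40² = 8.064 ft²
P = 2y√(1+z²) = 2×2.40×√(1+1.4²) = 8.258 ft
R = A/P = 8.064/8.258 = 0.9765 ft
Q = (1.486/n)·A·R^(2/3)·S^(1/2) = (1.486/0.017) × 8.064 × 0.9765^(2/3) × 0.0010^(1/2) = 21.94 ft³/s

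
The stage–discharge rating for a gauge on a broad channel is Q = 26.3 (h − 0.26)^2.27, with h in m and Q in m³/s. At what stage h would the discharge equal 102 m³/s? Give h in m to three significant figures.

h − h₀ = (Q/C)^(1/b) = (102/26.3)^(1/2.27) = 1.817 m
h = 0.26 + 1.817 = 2.077 m

2.08 m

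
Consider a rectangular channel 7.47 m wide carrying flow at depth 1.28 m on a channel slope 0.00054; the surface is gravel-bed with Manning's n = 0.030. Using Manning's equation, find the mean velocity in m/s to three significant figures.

A = b·y = 7.47 × 1.28 = 9.562 m²
P = b + 2y = 7.47 + 2×1.28 = 10.03 m
R = A/P = 9.562/10.03 = 0.9533 m
Q = (1/n)·A·R^(2/3)·S^(1/2) = (1/0.030) × 9.562 × 0.9533^(2/3) × 0.00054^(1/2) = 7.174 m³/s
V = Q/A = 7.174/9.562 = 0.7503 m/s

0.750 m/s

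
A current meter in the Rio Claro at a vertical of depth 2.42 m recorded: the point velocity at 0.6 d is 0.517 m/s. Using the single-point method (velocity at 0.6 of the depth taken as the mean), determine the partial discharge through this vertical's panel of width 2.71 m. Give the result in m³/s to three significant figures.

v̄ = v₀.₆ = 0.517 m/s
q = v̄ × d × w = 0.5170 × 2.42 × 2.71 = 3.391 m³/s

3.39 m³/s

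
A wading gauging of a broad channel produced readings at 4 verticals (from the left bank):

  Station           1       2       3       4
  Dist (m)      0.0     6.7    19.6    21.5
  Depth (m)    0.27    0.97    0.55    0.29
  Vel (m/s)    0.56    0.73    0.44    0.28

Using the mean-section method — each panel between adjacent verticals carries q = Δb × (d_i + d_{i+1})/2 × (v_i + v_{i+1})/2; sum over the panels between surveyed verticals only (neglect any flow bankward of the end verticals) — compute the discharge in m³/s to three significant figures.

8.70 m³/s

Panel 1-2: Δb = 6.7 m, d̄ = (0.27+0.97)/2 = 0.62, v̄ = (0.56+0.73)/2 = 0.645 → q = 6.7×0.62×0.645 = 2.679 m³/s
Panel 2-3: Δb = 12.9 m, d̄ = (0.97+0.55)/2 = 0.76, v̄ = (0.73+0.44)/2 = 0.585 → q = 12.9×0.76×0.585 = 5.735 m³/s
Panel 3-4: Δb = 1.9 m, d̄ = (0.55+0.29)/2 = 0.42, v̄ = (0.44+0.28)/2 = 0.36 → q = 1.9×0.42×0.36 = 0.2873 m³/s
Q = Σ q = 8.702 m³/s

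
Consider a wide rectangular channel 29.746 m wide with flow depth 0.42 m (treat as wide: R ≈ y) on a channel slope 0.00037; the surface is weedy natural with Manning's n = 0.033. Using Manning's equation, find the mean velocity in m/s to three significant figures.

0.327 m/s

A = b·y = 29.746 × 0.42 = 12.49 m²
Wide channel: R ≈ y = 0.42 m
Q = (1/n)·A·R^(2/3)·S^(1/2) = (1/0.033) × 12.49 × 0.4200^(2/3) × 0.00037^(1/2) = 4.084 m³/s
V = Q/A = 4.084/12.49 = 0.3269 m/s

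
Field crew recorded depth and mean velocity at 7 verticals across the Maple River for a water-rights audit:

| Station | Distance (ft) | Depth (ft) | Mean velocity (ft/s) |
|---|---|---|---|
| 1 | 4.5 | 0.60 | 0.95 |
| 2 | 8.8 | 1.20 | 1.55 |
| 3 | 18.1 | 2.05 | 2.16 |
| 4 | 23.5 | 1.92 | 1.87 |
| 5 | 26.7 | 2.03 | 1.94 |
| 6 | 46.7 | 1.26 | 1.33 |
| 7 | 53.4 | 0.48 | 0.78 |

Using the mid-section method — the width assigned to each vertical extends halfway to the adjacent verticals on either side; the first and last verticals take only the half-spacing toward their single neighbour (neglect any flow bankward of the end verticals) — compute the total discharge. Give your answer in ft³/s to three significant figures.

131 ft³/s

w_1 = (8.8 − 4.5)/2 = 2.15 ft; q_1 = 0.95 × 0.60 × 2.15 = 1.226 ft³/s
w_2 = (18.1 − 4.5)/2 = 6.8 ft; q_2 = 1.55 × 1.20 × 6.8 = 12.65 ft³/s
w_3 = (23.5 − 8.8)/2 = 7.35 ft; q_3 = 2.16 × 2.05 × 7.35 = 32.55 ft³/s
w_4 = (26.7 − 18.1)/2 = 4.3 ft; q_4 = 1.87 × 1.92 × 4.3 = 15.44 ft³/s
w_5 = (46.7 − 23.5)/2 = 11.6 ft; q_5 = 1.94 × 2.03 × 11.6 = 45.68 ft³/s
w_6 = (53.4 − 26.7)/2 = 13.35 ft; q_6 = 1.33 × 1.26 × 13.35 = 22.37 ft³/s
w_7 = (53.4 − 46.7)/2 = 3.35 ft; q_7 = 0.78 × 0.48 × 3.35 = 1.254 ft³/s
Q = Σ qᵢ = 131.2 ft³/s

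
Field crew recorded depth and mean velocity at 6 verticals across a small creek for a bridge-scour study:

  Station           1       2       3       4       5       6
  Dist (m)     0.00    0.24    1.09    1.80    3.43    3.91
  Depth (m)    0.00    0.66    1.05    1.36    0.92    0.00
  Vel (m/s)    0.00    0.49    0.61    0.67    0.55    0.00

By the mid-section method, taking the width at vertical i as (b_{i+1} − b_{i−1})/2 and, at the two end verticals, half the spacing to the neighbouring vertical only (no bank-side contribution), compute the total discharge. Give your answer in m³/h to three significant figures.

8190 m³/h

w_2 = (1.09 − 0.00)/2 = 0.545 m; q_2 = 0.49 × 0.66 × 0.545 = 0.1763 m³/s
w_3 = (1.80 − 0.24)/2 = 0.78 m; q_3 = 0.61 × 1.05 × 0.78 = 0.4996 m³/s
w_4 = (3.43 − 1.09)/2 = 1.17 m; q_4 = 0.67 × 1.36 × 1.17 = 1.066 m³/s
w_5 = (3.91 − 1.80)/2 = 1.055 m; q_5 = 0.55 × 0.92 × 1.055 = 0.5338 m³/s
Stations 1, 6 contribute zero (depth or velocity is 0).
Q = Σ qᵢ = 2.276 m³/s
= 2.276 × 3600 = 8193 m³/h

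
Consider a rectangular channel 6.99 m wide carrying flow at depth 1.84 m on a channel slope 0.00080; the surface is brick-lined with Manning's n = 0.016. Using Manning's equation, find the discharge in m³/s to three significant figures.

A = b·y = 6.99 × 1.84 = 12.86 m²
P = b + 2y = 6.99 + 2×1.84 = 10.67 m
R = A/P = 12.86/10.67 = 1.205 m
Q = (1/n)·A·R^(2/3)·S^(1/2) = (1/0.016) × 12.86 × 1.205^(2/3) × 0.00080^(1/2) = 25.75 m³/s

25.8 m³/s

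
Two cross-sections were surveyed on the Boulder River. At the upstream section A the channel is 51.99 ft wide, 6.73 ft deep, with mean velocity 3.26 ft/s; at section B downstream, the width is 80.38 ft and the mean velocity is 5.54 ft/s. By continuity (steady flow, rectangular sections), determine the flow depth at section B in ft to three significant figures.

2.56 ft

Q = A₁V₁ = (51.99×6.73) × 3.26 = 1141 ft³/s
d₂ = Q/(b₂ V₂) = 1141/(80.38×5.54) = 2.562 ft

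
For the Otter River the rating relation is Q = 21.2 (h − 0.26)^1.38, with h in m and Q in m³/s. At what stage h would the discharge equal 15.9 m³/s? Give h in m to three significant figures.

1.07 m

h − h₀ = (Q/C)^(1/b) = (15.9/21.2)^(1/1.38) = 0.8118 m
h = 0.26 + 0.8118 = 1.072 m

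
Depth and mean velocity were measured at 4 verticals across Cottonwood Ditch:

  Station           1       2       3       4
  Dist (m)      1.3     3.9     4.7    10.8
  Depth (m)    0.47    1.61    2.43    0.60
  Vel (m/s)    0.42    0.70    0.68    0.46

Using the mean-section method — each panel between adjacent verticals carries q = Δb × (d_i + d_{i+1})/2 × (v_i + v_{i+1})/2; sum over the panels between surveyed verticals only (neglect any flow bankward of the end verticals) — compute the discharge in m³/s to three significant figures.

7.90 m³/s

Panel 1-2: Δb = 2.6 m, d̄ = (0.47+1.61)/2 = 1.04, v̄ = (0.42+0.70)/2 = 0.56 → q = 2.6×1.04×0.56 = 1.514 m³/s
Panel 2-3: Δb = 0.8 m, d̄ = (1.61+2.43)/2 = 2.02, v̄ = (0.70+0.68)/2 = 0.69 → q = 0.8×2.02×0.69 = 1.115 m³/s
Panel 3-4: Δb = 6.1 m, d̄ = (2.43+0.60)/2 = 1.515, v̄ = (0.68+0.46)/2 = 0.57 → q = 6.1×1.515×0.57 = 5.268 m³/s
Q = Σ q = 7.897 m³/s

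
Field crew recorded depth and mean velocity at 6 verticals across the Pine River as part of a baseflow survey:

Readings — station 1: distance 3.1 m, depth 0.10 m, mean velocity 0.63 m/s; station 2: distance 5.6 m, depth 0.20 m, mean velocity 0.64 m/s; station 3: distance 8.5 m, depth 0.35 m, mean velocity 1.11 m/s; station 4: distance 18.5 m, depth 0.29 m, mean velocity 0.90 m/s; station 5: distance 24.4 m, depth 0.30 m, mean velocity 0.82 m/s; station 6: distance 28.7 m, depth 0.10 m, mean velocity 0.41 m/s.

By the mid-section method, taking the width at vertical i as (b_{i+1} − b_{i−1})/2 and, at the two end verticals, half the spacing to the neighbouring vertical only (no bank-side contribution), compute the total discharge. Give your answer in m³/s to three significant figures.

6.35 m³/s

w_1 = (5.6 − 3.1)/2 = 1.25 m; q_1 = 0.63 × 0.10 × 1.25 = 0.07875 m³/s
w_2 = (8.5 − 3.1)/2 = 2.7 m; q_2 = 0.64 × 0.20 × 2.7 = 0.3456 m³/s
w_3 = (18.5 − 5.6)/2 = 6.45 m; q_3 = 1.11 × 0.35 × 6.45 = 2.506 m³/s
w_4 = (24.4 − 8.5)/2 = 7.95 m; q_4 = 0.90 × 0.29 × 7.95 = 2.075 m³/s
w_5 = (28.7 − 18.5)/2 = 5.1 m; q_5 = 0.82 × 0.30 × 5.1 = 1.255 m³/s
w_6 = (28.7 − 24.4)/2 = 2.15 m; q_6 = 0.41 × 0.10 × 2.15 = 0.08815 m³/s
Q = Σ qᵢ = 6.348 m³/s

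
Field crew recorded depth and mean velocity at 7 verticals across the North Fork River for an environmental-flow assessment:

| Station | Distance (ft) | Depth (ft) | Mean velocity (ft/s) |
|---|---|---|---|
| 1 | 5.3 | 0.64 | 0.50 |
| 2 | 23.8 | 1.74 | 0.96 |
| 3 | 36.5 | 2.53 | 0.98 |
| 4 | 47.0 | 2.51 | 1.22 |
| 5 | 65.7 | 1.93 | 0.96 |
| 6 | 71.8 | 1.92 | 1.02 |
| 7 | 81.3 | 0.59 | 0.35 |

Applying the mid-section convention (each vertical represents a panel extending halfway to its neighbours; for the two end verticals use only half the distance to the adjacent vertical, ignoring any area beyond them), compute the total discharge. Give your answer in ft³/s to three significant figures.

142 ft³/s

w_1 = (23.8 − 5.3)/2 = 9.25 ft; q_1 = 0.50 × 0.64 × 9.25 = 2.960 ft³/s
w_2 = (36.5 − 5.3)/2 = 15.6 ft; q_2 = 0.96 × 1.74 × 15.6 = 26.06 ft³/s
w_3 = (47.0 − 23.8)/2 = 11.6 ft; q_3 = 0.98 × 2.53 × 11.6 = 28.76 ft³/s
w_4 = (65.7 − 36.5)/2 = 14.6 ft; q_4 = 1.22 × 2.51 × 14.6 = 44.71 ft³/s
w_5 = (71.8 − 47.0)/2 = 12.4 ft; q_5 = 0.96 × 1.93 × 12.4 = 22.97 ft³/s
w_6 = (81.3 − 65.7)/2 = 7.8 ft; q_6 = 1.02 × 1.92 × 7.8 = 15.28 ft³/s
w_7 = (81.3 − 71.8)/2 = 4.75 ft; q_7 = 0.35 × 0.59 × 4.75 = 0.9809 ft³/s
Q = Σ qᵢ = 141.7 ft³/s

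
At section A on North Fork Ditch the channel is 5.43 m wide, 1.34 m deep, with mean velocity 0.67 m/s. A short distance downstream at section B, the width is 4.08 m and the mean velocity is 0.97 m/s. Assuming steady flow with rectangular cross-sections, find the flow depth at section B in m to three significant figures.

1.23 m

Q = A₁V₁ = (5.43×1.34) × 0.67 = 4.875 m³/s
d₂ = Q/(b₂ V₂) = 4.875/(4.08×0.97) = 1.232 m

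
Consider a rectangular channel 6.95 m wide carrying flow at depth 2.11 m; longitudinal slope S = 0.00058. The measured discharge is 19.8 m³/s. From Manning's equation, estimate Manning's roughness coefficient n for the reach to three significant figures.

A = b·y = 6.95 × 2.11 = 14.66 m²
P = b + 2y = 6.95 + 2×2.11 = 11.17 m
R = A/P = 14.66/11.17 = 1.313 m
n = (1/Q)·A·R^(2/3)·S^(1/2) = (1/19.8) × 14.66 × 1.199 × 0.02408 = 0.02139

0.0214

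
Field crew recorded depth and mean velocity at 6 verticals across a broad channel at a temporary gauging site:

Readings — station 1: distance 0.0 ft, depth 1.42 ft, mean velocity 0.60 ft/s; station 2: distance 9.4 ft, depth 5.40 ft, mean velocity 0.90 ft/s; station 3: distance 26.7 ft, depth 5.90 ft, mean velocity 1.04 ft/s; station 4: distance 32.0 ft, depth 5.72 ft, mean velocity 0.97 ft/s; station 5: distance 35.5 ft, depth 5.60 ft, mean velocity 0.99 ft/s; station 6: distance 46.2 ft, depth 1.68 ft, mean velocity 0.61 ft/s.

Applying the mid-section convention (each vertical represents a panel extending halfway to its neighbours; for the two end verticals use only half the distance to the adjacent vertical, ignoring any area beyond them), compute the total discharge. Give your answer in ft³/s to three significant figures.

w_1 = (9.4 − 0.0)/2 = 4.7 ft; q_1 = 0.60 × 1.42 × 4.7 = 4.004 ft³/s
w_2 = (26.7 − 0.0)/2 = 13.35 ft; q_2 = 0.90 × 5.40 × 13.35 = 64.88 ft³/s
w_3 = (32.0 − 9.4)/2 = 11.3 ft; q_3 = 1.04 × 5.90 × 11.3 = 69.34 ft³/s
w_4 = (35.5 − 26.7)/2 = 4.4 ft; q_4 = 0.97 × 5.72 × 4.4 = 24.41 ft³/s
w_5 = (46.2 − 32.0)/2 = 7.1 ft; q_5 = 0.99 × 5.60 × 7.1 = 39.36 ft³/s
w_6 = (46.2 − 35.5)/2 = 5.35 ft; q_6 = 0.61 × 1.68 × 5.35 = 5.483 ft³/s
Q = Σ qᵢ = 207.5 ft³/s

207 ft³/s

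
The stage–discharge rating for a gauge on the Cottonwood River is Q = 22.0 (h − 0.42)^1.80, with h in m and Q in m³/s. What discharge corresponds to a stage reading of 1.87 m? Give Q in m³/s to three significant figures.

42.9 m³/s

Q = 22.0 × (1.87 − 0.42)^1.80 = 22.0 × 1.45^1.80 = 42.94 m³/s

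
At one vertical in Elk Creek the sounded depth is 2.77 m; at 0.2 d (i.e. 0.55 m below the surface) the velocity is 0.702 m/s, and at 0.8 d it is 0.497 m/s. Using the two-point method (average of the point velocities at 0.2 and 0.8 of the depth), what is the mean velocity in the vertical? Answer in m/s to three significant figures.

v̄ = (0.702 + 0.497) / 2 = 0.5995 m/s

0.600 m/s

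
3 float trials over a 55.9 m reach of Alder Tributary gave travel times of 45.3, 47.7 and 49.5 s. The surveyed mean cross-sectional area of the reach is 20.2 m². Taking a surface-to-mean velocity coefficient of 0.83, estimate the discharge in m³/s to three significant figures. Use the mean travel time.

t̄ = (45.3 + 47.7 + 49.5) / 3 = 47.5 s
v_surface = L / t̄ = 55.9 / 47.5 = 1.177 m/s
v_mean = 0.83 × 1.177 = 0.9768 m/s
Q = A × v_mean = 20.2 × 0.9768 = 19.73 m³/s

19.7 m³/s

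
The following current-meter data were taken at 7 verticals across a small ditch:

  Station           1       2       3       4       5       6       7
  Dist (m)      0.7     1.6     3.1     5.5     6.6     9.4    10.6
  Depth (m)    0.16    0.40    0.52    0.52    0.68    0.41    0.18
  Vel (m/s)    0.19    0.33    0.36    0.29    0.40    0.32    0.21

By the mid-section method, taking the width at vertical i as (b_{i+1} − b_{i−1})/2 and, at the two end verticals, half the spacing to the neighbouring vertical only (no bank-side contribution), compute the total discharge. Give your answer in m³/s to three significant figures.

1.62 m³/s

w_1 = (1.6 − 0.7)/2 = 0.45 m; q_1 = 0.19 × 0.16 × 0.45 = 0.01368 m³/s
w_2 = (3.1 − 0.7)/2 = 1.2 m; q_2 = 0.33 × 0.40 × 1.2 = 0.1584 m³/s
w_3 = (5.5 − 1.6)/2 = 1.95 m; q_3 = 0.36 × 0.52 × 1.95 = 0.3650 m³/s
w_4 = (6.6 − 3.1)/2 = 1.75 m; q_4 = 0.29 × 0.52 × 1.75 = 0.2639 m³/s
w_5 = (9.4 − 5.5)/2 = 1.95 m; q_5 = 0.40 × 0.68 × 1.95 = 0.5304 m³/s
w_6 = (10.6 − 6.6)/2 = 2 m; q_6 = 0.32 × 0.41 × 2 = 0.2624 m³/s
w_7 = (10.6 − 9.4)/2 = 0.6 m; q_7 = 0.21 × 0.18 × 0.6 = 0.02268 m³/s
Q = Σ qᵢ = 1.617 m³/s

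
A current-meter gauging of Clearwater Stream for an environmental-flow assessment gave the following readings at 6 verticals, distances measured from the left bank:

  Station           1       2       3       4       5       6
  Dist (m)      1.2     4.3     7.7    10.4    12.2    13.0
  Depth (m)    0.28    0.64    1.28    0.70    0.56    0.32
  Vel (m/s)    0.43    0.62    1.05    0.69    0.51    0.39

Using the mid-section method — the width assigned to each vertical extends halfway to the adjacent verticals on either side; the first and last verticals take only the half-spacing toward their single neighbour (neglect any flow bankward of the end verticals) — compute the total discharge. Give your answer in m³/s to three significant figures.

7.08 m³/s

w_1 = (4.3 − 1.2)/2 = 1.55 m; q_1 = 0.43 × 0.28 × 1.55 = 0.1866 m³/s
w_2 = (7.7 − 1.2)/2 = 3.25 m; q_2 = 0.62 × 0.64 × 3.25 = 1.290 m³/s
w_3 = (10.4 − 4.3)/2 = 3.05 m; q_3 = 1.05 × 1.28 × 3.05 = 4.099 m³/s
w_4 = (12.2 − 7.7)/2 = 2.25 m; q_4 = 0.69 × 0.70 × 2.25 = 1.087 m³/s
w_5 = (13.0 − 10.4)/2 = 1.3 m; q_5 = 0.51 × 0.56 × 1.3 = 0.3713 m³/s
w_6 = (13.0 − 12.2)/2 = 0.4 m; q_6 = 0.39 × 0.32 × 0.4 = 0.04992 m³/s
Q = Σ qᵢ = 7.083 m³/s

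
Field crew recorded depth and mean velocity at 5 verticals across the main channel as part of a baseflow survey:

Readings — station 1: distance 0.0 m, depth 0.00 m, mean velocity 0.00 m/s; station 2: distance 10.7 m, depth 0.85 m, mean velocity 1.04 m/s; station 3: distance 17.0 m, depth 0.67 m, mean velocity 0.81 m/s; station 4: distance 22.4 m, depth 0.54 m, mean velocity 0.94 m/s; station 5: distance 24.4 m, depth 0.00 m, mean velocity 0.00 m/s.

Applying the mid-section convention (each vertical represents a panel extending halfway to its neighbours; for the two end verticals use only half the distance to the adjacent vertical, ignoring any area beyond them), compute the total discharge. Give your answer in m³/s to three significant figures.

12.6 m³/s

w_2 = (17.0 − 0.0)/2 = 8.5 m; q_2 = 1.04 × 0.85 × 8.5 = 7.514 m³/s
w_3 = (22.4 − 10.7)/2 = 5.85 m; q_3 = 0.81 × 0.67 × 5.85 = 3.175 m³/s
w_4 = (24.4 − 17.0)/2 = 3.7 m; q_4 = 0.94 × 0.54 × 3.7 = 1.878 m³/s
Stations 1, 5 contribute zero (depth or velocity is 0).
Q = Σ qᵢ = 12.57 m³/s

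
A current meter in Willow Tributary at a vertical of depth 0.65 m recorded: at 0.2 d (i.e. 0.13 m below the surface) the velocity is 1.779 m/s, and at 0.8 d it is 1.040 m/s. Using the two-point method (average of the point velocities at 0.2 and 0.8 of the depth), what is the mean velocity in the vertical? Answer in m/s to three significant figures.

1.41 m/s

v̄ = (1.779 + 1.040) / 2 = 1.410 m/s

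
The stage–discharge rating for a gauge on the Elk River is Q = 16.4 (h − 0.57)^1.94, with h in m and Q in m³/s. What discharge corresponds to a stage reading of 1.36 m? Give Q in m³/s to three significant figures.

10.4 m³/s

Q = 16.4 × (1.36 − 0.57)^1.94 = 16.4 × 0.79^1.94 = 10.38 m³/s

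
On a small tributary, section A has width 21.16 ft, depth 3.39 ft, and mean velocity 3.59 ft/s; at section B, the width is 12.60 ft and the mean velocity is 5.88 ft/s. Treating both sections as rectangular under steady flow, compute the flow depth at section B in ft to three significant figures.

3.48 ft

Q = A₁V₁ = (21.16×3.39) × 3.59 = 257.5 ft³/s
d₂ = Q/(b₂ V₂) = 257.5/(12.60×5.88) = 3.476 ft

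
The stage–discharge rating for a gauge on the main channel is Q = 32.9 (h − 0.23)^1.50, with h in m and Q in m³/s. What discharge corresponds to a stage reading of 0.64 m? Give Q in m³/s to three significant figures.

Q = 32.9 × (0.64 − 0.23)^1.50 = 32.9 × 0.41^1.50 = 8.637 m³/s

8.64 m³/s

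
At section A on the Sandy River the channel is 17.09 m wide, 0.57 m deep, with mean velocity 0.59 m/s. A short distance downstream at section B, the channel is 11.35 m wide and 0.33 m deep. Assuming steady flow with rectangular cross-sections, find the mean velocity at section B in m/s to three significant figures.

Q = A₁V₁ = (17.09×0.57) × 0.59 = 5.747 m³/s
A₂ = 11.35 × 0.33 = 3.746 m²
V₂ = Q/A₂ = 5.747/3.746 = 1.534 m/s

1.53 m/s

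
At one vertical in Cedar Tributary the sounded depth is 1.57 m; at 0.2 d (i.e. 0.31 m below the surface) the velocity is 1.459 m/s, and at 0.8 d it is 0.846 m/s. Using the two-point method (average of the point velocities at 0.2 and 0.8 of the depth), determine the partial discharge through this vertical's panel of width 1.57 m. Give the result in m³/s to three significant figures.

v̄ = (1.459 + 0.846) / 2 = 1.153 m/s
q = v̄ × d × w = 1.153 × 1.57 × 1.57 = 2.841 m³/s

2.84 m³/s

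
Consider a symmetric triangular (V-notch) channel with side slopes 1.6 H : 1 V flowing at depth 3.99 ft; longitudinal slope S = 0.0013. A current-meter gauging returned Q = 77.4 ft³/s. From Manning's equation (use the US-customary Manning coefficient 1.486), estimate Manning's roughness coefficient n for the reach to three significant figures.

A = z·y² = 1.6×3.99² = 25.47 ft²
P = 2y√(1+z²) = 2×3.99×√(1+1.6²) = 15.06 ft
R = A/P = 25.47/15.06 = 1.692 ft
n = (1.486/Q)·A·R^(2/3)·S^(1/2) = (1.486/77.4) × 25.47 × 1.420 × 0.03606 = 0.02503

0.0250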